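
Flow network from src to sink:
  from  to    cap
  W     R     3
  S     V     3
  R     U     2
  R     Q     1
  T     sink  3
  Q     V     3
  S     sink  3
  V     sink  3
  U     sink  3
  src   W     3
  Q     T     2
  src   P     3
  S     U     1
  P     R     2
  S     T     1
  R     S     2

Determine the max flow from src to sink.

Augment src->P->R->S->sink: bottleneck 2. Total 2.
Augment src->W->R->U->sink: bottleneck 2. Total 4.
Augment src->W->R->Q->V->sink: bottleneck 1. Total 5.
No augmenting path remains in the residual graph.

5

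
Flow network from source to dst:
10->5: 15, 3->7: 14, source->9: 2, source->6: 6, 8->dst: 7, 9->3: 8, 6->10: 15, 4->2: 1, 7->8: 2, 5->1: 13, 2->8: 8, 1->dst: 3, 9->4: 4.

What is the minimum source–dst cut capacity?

Max flow = 5 (via 2 augmenting paths).
In the residual at optimum, the set reachable from source is {1, 10, 5, 6, source}.
Cut edges: source->9 (cap 2), 1->dst (cap 3). Sum = 5.

5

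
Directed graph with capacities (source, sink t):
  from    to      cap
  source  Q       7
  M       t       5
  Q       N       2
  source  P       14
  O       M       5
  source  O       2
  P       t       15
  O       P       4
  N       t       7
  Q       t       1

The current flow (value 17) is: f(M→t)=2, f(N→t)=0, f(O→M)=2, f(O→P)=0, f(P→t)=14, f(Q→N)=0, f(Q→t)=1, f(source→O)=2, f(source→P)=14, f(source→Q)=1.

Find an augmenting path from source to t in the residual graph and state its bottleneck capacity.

Residual along source→Q→N→t: source→Q: 6, Q→N: 2, N→t: 7.
Bottleneck = min = 2.

source→Q→N→t, bottleneck 2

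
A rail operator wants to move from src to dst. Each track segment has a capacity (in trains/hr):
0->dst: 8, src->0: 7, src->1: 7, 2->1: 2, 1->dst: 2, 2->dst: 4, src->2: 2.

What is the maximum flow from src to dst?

Augment src->2->dst: bottleneck 2. Total 2.
Augment src->1->dst: bottleneck 2. Total 4.
Augment src->0->dst: bottleneck 7. Total 11.
No augmenting path remains in the residual graph.

11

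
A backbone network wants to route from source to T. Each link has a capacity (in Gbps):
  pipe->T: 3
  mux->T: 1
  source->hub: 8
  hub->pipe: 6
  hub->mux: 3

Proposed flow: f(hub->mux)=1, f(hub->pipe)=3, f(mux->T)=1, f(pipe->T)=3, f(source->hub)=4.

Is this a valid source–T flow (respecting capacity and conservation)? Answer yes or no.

Every edge has 0 ≤ f(e) ≤ cap(e).
At each intermediate node, inflow equals outflow.

Yes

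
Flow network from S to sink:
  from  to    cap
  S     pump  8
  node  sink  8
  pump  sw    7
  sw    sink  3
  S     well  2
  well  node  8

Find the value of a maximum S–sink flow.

5

Augment S→pump→sw→sink: bottleneck 3. Total 3.
Augment S→well→node→sink: bottleneck 2. Total 5.
No augmenting path remains in the residual graph.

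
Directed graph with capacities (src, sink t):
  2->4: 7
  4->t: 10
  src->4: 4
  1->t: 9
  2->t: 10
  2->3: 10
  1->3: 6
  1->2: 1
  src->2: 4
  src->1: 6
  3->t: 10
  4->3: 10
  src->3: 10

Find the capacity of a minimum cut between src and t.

24

Max flow = 24 (via 4 augmenting paths).
In the residual at optimum, the set reachable from src is {src}.
Cut edges: src->1 (cap 6), src->2 (cap 4), src->4 (cap 4), src->3 (cap 10). Sum = 24.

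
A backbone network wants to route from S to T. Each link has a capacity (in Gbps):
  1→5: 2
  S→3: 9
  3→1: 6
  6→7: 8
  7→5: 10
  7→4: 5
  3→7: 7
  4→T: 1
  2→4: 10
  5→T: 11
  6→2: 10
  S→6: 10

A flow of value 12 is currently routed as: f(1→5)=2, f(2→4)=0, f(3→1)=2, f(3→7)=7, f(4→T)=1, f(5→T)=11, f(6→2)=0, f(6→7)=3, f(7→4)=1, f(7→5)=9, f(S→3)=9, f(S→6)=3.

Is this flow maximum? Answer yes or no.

Residual reachable from S: {1, 2, 3, 4, 5, 6, 7, S}; T is not reachable.
Saturated cut: 5→T, 4→T with total capacity 12 = current flow value. Flow is maximum.

Yes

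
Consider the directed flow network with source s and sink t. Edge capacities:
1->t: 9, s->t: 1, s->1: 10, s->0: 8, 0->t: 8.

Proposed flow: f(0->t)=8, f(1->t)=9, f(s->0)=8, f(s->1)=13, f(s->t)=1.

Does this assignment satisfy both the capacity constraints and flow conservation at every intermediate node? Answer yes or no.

Capacity violated on s->1: flow 13 > capacity 10.

No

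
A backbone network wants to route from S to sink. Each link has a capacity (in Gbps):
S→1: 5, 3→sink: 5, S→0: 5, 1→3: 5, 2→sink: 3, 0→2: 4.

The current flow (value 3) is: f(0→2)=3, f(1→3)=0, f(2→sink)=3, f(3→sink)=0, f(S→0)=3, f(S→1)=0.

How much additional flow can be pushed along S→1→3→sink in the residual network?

Residual capacities along the path: S→1: 5, 1→3: 5, 3→sink: 5.
Minimum is 5.

5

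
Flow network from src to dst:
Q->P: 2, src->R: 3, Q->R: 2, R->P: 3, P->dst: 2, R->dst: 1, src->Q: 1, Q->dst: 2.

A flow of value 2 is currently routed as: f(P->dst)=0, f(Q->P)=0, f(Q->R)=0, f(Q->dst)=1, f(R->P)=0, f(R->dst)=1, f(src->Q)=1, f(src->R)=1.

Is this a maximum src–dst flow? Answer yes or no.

Residual path src->R->P->dst has bottleneck 2 > 0.
Pushing 2 along it raises the flow to 4, so the given flow is not maximum.

No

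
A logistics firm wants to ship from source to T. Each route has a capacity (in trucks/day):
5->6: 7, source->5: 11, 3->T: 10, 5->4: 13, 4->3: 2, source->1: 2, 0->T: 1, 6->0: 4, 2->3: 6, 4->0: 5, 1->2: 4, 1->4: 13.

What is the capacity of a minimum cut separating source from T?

Max flow = 5 (via 3 augmenting paths).
In the residual at optimum, the set reachable from source is {0, 4, 5, 6, source}.
Cut edges: source->1 (cap 2), 4->3 (cap 2), 0->T (cap 1). Sum = 5.

5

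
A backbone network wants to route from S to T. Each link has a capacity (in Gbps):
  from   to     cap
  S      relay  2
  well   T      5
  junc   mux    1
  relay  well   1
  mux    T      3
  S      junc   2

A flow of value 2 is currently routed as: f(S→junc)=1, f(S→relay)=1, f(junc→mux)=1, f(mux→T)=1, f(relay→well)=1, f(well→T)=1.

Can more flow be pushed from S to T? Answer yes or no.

Residual reachable from S: {S, junc, relay}; T is not reachable.
Saturated cut: relay→well, junc→mux with total capacity 2 = current flow value. Flow is maximum.

No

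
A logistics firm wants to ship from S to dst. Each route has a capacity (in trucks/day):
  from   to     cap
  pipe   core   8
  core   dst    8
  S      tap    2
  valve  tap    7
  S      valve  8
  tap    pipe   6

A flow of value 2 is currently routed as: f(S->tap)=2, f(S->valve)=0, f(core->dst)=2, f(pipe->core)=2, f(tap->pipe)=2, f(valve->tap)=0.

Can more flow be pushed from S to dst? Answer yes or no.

Yes

Residual path S->valve->tap->pipe->core->dst has bottleneck 4 > 0.
Pushing 4 along it raises the flow to 6, so the given flow is not maximum.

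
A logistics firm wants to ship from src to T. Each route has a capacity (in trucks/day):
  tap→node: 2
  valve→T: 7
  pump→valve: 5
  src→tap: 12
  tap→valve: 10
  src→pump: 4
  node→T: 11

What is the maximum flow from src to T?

Augment src→pump→valve→T: bottleneck 4. Total 4.
Augment src→tap→valve→T: bottleneck 3. Total 7.
Augment src→tap→node→T: bottleneck 2. Total 9.
No augmenting path remains in the residual graph.

9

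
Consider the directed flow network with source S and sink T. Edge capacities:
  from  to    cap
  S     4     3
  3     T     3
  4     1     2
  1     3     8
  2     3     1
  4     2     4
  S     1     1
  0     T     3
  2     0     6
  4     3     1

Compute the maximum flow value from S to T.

4

Augment S->4->3->T: bottleneck 1. Total 1.
Augment S->1->3->T: bottleneck 1. Total 2.
Augment S->4->1->3->T: bottleneck 1. Total 3.
Augment S->4->2->0->T: bottleneck 1. Total 4.
No augmenting path remains in the residual graph.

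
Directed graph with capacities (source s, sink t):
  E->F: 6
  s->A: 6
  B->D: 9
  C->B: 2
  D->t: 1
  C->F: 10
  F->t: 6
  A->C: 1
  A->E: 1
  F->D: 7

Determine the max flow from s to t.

Augment s->A->E->F->t: bottleneck 1. Total 1.
Augment s->A->C->F->t: bottleneck 1. Total 2.
No augmenting path remains in the residual graph.

2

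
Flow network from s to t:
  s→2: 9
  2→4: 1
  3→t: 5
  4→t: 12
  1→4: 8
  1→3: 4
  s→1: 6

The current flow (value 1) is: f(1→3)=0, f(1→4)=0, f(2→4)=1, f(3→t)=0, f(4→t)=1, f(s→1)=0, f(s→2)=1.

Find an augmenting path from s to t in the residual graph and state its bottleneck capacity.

s→1→4→t, bottleneck 6

Residual along s→1→4→t: s→1: 6, 1→4: 8, 4→t: 11.
Bottleneck = min = 6.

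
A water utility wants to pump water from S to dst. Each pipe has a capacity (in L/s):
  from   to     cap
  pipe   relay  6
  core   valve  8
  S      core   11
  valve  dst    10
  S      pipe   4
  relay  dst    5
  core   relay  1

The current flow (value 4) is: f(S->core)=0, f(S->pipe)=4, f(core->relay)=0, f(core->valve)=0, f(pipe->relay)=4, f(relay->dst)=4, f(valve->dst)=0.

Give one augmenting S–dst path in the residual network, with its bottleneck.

Residual along S->core->relay->dst: S->core: 11, core->relay: 1, relay->dst: 1.
Bottleneck = min = 1.

S->core->relay->dst, bottleneck 1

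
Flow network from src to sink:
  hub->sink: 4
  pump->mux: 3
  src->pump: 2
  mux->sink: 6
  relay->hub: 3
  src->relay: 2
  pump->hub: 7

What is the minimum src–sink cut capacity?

Max flow = 4 (via 2 augmenting paths).
In the residual at optimum, the set reachable from src is {src}.
Cut edges: src->pump (cap 2), src->relay (cap 2). Sum = 4.

4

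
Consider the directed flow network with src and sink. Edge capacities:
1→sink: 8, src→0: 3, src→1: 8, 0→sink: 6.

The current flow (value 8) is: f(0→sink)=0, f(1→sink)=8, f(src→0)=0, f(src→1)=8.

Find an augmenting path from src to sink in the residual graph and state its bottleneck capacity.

Residual along src→0→sink: src→0: 3, 0→sink: 6.
Bottleneck = min = 3.

src→0→sink, bottleneck 3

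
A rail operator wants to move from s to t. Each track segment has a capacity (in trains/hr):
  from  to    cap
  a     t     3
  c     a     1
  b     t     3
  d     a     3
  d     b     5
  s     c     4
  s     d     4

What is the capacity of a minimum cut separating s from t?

5

Max flow = 5 (via 3 augmenting paths).
In the residual at optimum, the set reachable from s is {c, s}.
Cut edges: s->d (cap 4), c->a (cap 1). Sum = 5.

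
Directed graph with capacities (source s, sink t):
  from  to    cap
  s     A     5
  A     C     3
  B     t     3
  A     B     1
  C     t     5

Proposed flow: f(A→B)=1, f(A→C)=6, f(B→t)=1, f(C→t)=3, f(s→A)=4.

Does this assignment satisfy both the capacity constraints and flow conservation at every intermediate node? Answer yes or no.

No

Capacity violated on A→C: flow 6 > capacity 3.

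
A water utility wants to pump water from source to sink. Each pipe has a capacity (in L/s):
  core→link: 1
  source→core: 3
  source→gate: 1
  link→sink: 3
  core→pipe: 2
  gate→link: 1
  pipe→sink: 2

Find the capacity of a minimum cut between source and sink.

4

Max flow = 4 (via 3 augmenting paths).
In the residual at optimum, the set reachable from source is {source}.
Cut edges: source→gate (cap 1), source→core (cap 3). Sum = 4.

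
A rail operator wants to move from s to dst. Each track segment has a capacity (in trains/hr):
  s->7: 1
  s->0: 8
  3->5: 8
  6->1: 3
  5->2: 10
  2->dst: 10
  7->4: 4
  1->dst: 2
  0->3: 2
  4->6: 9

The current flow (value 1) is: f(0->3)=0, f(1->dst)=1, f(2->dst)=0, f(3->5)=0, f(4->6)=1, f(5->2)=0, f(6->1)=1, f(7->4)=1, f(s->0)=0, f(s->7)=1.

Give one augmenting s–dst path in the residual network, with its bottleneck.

s->0->3->5->2->dst, bottleneck 2

Residual along s->0->3->5->2->dst: s->0: 8, 0->3: 2, 3->5: 8, 5->2: 10, 2->dst: 10.
Bottleneck = min = 2.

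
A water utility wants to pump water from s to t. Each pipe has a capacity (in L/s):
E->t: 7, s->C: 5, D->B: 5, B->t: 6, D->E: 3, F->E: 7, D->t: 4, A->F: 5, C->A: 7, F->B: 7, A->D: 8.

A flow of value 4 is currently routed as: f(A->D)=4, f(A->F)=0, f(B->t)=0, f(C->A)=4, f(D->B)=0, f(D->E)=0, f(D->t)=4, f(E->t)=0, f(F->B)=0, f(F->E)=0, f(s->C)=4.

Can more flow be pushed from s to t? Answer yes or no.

Yes

Residual path s->C->A->F->E->t has bottleneck 1 > 0.
Pushing 1 along it raises the flow to 5, so the given flow is not maximum.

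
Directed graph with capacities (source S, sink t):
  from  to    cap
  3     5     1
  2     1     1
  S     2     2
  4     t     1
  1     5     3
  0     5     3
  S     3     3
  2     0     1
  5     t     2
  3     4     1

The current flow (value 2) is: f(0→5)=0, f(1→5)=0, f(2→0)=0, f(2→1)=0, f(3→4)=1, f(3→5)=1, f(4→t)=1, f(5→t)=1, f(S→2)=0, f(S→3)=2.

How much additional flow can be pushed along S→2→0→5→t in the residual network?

Residual capacities along the path: S→2: 2, 2→0: 1, 0→5: 3, 5→t: 1.
Minimum is 1.

1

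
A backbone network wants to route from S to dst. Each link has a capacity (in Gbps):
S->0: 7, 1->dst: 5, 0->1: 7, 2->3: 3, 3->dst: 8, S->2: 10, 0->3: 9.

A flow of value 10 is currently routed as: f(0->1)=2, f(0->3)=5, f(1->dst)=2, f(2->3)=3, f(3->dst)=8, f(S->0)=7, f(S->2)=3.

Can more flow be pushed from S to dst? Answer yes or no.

Residual reachable from S: {2, S}; dst is not reachable.
Saturated cut: S->0, 2->3 with total capacity 10 = current flow value. Flow is maximum.

No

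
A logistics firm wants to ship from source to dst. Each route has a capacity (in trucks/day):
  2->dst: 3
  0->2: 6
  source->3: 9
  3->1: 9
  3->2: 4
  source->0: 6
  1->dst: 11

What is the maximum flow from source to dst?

12

Augment source->3->1->dst: bottleneck 9. Total 9.
Augment source->0->2->dst: bottleneck 3. Total 12.
No augmenting path remains in the residual graph.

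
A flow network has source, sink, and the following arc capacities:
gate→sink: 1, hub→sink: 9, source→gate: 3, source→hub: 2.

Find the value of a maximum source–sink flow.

Augment source→gate→sink: bottleneck 1. Total 1.
Augment source→hub→sink: bottleneck 2. Total 3.
No augmenting path remains in the residual graph.

3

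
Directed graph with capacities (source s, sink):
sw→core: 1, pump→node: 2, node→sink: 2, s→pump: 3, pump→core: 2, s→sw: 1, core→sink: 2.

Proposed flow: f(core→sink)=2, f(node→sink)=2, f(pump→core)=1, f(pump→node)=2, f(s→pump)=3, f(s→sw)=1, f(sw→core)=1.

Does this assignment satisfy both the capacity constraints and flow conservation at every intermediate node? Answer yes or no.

Every edge has 0 ≤ f(e) ≤ cap(e).
At each intermediate node, inflow equals outflow.

Yes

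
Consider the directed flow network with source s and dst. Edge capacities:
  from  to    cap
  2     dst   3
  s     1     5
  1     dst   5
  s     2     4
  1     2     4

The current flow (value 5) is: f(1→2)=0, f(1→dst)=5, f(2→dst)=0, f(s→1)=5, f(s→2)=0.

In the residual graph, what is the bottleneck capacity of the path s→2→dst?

3

Residual capacities along the path: s→2: 4, 2→dst: 3.
Minimum is 3.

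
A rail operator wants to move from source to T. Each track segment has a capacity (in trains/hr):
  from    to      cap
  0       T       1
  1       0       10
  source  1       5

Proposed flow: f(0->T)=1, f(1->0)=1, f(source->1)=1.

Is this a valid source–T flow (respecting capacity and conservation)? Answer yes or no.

Yes

Every edge has 0 ≤ f(e) ≤ cap(e).
At each intermediate node, inflow equals outflow.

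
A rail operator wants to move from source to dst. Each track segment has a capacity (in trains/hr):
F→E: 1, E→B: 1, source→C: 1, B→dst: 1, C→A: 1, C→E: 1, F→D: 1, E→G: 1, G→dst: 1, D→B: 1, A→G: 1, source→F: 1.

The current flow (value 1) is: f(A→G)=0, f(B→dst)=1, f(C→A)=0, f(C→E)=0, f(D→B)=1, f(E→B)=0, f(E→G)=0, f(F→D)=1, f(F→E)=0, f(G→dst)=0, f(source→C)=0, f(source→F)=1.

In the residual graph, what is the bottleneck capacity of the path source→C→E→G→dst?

1

Residual capacities along the path: source→C: 1, C→E: 1, E→G: 1, G→dst: 1.
Minimum is 1.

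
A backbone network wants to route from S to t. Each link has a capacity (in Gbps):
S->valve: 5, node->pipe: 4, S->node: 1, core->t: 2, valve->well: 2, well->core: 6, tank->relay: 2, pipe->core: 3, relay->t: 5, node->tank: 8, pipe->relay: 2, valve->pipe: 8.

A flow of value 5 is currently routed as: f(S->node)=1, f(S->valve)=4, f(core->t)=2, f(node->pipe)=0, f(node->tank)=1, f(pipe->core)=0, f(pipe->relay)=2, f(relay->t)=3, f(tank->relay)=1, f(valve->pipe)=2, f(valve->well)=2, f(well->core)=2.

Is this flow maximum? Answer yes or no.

Yes

Residual reachable from S: {S, core, pipe, valve, well}; t is not reachable.
Saturated cut: S->node, pipe->relay, core->t with total capacity 5 = current flow value. Flow is maximum.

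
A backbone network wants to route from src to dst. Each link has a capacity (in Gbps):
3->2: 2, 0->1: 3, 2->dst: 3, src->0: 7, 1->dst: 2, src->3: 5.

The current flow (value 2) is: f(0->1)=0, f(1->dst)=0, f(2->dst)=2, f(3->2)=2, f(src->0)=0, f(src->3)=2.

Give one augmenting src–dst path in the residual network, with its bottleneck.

src->0->1->dst, bottleneck 2

Residual along src->0->1->dst: src->0: 7, 0->1: 3, 1->dst: 2.
Bottleneck = min = 2.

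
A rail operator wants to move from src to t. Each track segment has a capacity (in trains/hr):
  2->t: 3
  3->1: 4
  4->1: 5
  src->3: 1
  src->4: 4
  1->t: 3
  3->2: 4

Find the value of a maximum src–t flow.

4

Augment src->4->1->t: bottleneck 3. Total 3.
Augment src->3->2->t: bottleneck 1. Total 4.
No augmenting path remains in the residual graph.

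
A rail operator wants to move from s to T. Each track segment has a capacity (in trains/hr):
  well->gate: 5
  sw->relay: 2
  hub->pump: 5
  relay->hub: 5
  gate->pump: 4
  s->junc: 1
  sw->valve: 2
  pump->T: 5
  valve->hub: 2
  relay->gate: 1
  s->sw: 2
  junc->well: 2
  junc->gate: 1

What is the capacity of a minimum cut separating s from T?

3

Max flow = 3 (via 3 augmenting paths).
In the residual at optimum, the set reachable from s is {s}.
Cut edges: s->junc (cap 1), s->sw (cap 2). Sum = 3.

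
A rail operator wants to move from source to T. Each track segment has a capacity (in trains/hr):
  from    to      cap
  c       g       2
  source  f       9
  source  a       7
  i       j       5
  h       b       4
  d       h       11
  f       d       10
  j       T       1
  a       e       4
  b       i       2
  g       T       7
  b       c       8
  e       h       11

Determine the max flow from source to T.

3

Augment source→a→e→h→b→c→g→T: bottleneck 2. Total 2.
Augment source→a→e→h→b→i→j→T: bottleneck 1. Total 3.
No augmenting path remains in the residual graph.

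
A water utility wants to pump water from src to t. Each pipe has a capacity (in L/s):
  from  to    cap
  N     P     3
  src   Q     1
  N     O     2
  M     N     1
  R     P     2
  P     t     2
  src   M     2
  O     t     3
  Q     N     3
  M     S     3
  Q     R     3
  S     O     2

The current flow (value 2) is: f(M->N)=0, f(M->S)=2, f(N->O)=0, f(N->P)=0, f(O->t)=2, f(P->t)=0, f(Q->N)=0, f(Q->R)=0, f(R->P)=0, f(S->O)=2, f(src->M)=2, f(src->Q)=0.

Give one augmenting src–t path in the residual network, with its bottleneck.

Residual along src->Q->N->O->t: src->Q: 1, Q->N: 3, N->O: 2, O->t: 1.
Bottleneck = min = 1.

src->Q->N->O->t, bottleneck 1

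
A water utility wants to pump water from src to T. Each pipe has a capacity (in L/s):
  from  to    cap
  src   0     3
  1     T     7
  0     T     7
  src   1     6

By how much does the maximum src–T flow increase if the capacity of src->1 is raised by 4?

Original max flow = 9.
After raising cap(src->1), augmenting paths through that edge carry 1 more unit.
New max flow = 10. Increase = 1.

1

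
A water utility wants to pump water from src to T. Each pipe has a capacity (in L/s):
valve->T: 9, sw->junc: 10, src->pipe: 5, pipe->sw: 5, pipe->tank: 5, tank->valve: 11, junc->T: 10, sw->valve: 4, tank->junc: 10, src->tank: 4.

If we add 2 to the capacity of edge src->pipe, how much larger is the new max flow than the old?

Original max flow = 9.
After raising cap(src->pipe), augmenting paths through that edge carry 2 more units.
New max flow = 11. Increase = 2.

2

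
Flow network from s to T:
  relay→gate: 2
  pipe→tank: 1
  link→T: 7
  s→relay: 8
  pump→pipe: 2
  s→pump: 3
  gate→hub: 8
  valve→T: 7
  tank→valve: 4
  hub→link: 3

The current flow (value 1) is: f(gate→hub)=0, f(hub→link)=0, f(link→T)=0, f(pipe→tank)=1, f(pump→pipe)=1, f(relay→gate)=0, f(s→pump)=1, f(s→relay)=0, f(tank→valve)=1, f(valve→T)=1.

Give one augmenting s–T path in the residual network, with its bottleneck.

Residual along s→relay→gate→hub→link→T: s→relay: 8, relay→gate: 2, gate→hub: 8, hub→link: 3, link→T: 7.
Bottleneck = min = 2.

s→relay→gate→hub→link→T, bottleneck 2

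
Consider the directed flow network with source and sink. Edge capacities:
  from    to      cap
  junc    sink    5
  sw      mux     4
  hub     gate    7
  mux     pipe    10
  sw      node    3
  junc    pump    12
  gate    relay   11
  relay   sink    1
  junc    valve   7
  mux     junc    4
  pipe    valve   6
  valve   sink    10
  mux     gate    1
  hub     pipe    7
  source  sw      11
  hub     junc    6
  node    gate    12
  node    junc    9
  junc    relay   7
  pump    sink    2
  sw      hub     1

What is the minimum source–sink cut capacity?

Max flow = 8 (via 4 augmenting paths).
In the residual at optimum, the set reachable from source is {source, sw}.
Cut edges: sw->hub (cap 1), sw->mux (cap 4), sw->node (cap 3). Sum = 8.

8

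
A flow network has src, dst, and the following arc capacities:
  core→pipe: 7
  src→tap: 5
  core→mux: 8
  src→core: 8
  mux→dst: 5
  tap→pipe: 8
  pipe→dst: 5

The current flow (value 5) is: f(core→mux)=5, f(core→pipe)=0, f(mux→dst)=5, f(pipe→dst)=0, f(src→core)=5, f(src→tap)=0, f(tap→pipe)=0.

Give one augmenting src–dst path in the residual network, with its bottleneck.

src→core→pipe→dst, bottleneck 3

Residual along src→core→pipe→dst: src→core: 3, core→pipe: 7, pipe→dst: 5.
Bottleneck = min = 3.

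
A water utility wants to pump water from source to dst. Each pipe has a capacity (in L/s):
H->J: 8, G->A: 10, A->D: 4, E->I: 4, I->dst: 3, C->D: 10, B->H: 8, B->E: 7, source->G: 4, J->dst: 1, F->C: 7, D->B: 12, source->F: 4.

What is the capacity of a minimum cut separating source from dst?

4

Max flow = 4 (via 2 augmenting paths).
In the residual at optimum, the set reachable from source is {A, B, C, D, E, F, G, H, I, J, source}.
Cut edges: J->dst (cap 1), I->dst (cap 3). Sum = 4.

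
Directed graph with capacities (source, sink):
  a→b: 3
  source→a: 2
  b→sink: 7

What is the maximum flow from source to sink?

2

Augment source→a→b→sink: bottleneck 2. Total 2.
No augmenting path remains in the residual graph.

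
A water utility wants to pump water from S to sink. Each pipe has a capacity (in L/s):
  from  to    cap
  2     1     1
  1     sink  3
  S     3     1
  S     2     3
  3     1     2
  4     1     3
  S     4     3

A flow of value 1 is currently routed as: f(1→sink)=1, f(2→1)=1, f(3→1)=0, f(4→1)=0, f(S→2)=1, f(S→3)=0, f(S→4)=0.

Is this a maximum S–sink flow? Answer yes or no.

Residual path S→3→1→sink has bottleneck 1 > 0.
Pushing 1 along it raises the flow to 2, so the given flow is not maximum.

No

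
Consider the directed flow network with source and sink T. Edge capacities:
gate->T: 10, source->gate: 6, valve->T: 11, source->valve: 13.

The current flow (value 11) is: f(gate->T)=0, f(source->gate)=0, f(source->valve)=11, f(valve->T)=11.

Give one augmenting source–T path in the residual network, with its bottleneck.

Residual along source->gate->T: source->gate: 6, gate->T: 10.
Bottleneck = min = 6.

source->gate->T, bottleneck 6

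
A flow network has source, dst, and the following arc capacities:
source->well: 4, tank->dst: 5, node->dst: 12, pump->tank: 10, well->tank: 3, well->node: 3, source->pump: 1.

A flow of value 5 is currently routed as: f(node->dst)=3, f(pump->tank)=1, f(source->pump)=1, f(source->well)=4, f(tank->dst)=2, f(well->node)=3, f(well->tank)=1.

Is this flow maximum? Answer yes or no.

Yes

Residual reachable from source: {source}; dst is not reachable.
Saturated cut: source->well, source->pump with total capacity 5 = current flow value. Flow is maximum.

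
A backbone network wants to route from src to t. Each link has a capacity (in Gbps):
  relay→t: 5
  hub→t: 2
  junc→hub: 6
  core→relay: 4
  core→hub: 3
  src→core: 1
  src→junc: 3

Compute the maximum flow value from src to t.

3

Augment src→core→relay→t: bottleneck 1. Total 1.
Augment src→junc→hub→t: bottleneck 2. Total 3.
No augmenting path remains in the residual graph.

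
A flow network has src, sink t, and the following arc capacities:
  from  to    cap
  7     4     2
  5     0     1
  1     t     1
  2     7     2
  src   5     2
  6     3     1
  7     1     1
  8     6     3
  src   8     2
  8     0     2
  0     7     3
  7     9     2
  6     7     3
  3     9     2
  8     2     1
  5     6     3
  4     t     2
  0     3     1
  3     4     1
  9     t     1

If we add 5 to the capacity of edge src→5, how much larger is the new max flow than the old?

Original max flow = 4.
Even with extra capacity on src→5, another cut of capacity 4 remains binding.
New max flow = 4. Increase = 0.

0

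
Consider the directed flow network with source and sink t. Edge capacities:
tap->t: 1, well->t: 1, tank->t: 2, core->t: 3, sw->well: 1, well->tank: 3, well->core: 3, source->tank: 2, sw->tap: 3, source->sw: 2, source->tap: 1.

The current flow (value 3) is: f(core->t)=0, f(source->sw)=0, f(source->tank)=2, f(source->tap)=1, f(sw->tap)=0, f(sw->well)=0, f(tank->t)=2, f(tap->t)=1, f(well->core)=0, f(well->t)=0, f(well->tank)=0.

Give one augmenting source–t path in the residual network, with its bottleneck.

source->sw->well->t, bottleneck 1

Residual along source->sw->well->t: source->sw: 2, sw->well: 1, well->t: 1.
Bottleneck = min = 1.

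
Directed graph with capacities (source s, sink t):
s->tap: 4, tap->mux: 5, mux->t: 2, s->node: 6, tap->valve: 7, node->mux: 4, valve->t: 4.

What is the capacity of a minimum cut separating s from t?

6

Max flow = 6 (via 2 augmenting paths).
In the residual at optimum, the set reachable from s is {mux, node, s}.
Cut edges: s->tap (cap 4), mux->t (cap 2). Sum = 6.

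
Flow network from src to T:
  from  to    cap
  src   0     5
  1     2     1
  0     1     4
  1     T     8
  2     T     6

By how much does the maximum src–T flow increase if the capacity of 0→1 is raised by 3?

1

Original max flow = 4.
After raising cap(0→1), augmenting paths through that edge carry 1 more unit.
New max flow = 5. Increase = 1.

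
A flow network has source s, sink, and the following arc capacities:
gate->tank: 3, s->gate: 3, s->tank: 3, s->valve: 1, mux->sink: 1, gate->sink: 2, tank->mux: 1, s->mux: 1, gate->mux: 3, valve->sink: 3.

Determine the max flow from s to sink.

4

Augment s->gate->sink: bottleneck 2. Total 2.
Augment s->valve->sink: bottleneck 1. Total 3.
Augment s->mux->sink: bottleneck 1. Total 4.
No augmenting path remains in the residual graph.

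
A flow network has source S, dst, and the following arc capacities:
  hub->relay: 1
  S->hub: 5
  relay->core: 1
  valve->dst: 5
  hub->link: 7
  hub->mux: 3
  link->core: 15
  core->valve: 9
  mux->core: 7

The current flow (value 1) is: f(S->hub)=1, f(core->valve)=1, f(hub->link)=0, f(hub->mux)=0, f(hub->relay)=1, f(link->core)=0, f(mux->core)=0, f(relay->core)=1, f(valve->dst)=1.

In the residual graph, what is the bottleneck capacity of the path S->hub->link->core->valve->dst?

4

Residual capacities along the path: S->hub: 4, hub->link: 7, link->core: 15, core->valve: 8, valve->dst: 4.
Minimum is 4.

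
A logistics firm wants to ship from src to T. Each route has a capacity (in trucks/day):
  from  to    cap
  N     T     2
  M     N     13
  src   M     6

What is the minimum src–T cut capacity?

2

Max flow = 2 (via 1 augmenting path).
In the residual at optimum, the set reachable from src is {M, N, src}.
Cut edges: N→T (cap 2). Sum = 2.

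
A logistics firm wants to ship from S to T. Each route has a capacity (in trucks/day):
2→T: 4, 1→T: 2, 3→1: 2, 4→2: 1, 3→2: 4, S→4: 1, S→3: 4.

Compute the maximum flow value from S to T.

Augment S→4→2→T: bottleneck 1. Total 1.
Augment S→3→2→T: bottleneck 3. Total 4.
Augment S→3→1→T: bottleneck 1. Total 5.
No augmenting path remains in the residual graph.

5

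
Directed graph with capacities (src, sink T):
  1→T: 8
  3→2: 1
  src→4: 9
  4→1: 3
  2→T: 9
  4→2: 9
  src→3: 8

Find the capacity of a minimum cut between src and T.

10

Max flow = 10 (via 3 augmenting paths).
In the residual at optimum, the set reachable from src is {3, src}.
Cut edges: src→4 (cap 9), 3→2 (cap 1). Sum = 10.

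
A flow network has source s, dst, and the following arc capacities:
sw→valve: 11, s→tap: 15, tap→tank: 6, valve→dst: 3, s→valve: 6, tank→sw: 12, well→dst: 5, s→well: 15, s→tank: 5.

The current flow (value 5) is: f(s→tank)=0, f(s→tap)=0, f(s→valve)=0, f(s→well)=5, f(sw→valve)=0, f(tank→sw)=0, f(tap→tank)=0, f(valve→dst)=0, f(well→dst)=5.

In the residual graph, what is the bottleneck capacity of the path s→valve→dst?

3

Residual capacities along the path: s→valve: 6, valve→dst: 3.
Minimum is 3.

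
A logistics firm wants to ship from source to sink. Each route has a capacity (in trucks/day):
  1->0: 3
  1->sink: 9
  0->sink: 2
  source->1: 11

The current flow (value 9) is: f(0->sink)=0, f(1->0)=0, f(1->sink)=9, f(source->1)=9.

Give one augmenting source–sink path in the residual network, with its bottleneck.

Residual along source->1->0->sink: source->1: 2, 1->0: 3, 0->sink: 2.
Bottleneck = min = 2.

source->1->0->sink, bottleneck 2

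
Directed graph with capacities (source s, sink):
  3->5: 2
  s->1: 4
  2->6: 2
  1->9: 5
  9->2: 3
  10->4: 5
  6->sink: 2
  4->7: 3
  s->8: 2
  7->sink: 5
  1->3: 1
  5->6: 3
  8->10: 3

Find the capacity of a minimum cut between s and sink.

4

Max flow = 4 (via 2 augmenting paths).
In the residual at optimum, the set reachable from s is {1, 2, 3, 5, 6, 9, s}.
Cut edges: s->8 (cap 2), 6->sink (cap 2). Sum = 4.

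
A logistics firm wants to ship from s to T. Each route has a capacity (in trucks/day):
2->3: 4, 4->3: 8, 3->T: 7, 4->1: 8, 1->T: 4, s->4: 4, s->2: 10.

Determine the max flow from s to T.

8

Augment s->4->3->T: bottleneck 4. Total 4.
Augment s->2->3->T: bottleneck 3. Total 7.
Augment s->2->3->4->1->T: bottleneck 1. Total 8.
No augmenting path remains in the residual graph.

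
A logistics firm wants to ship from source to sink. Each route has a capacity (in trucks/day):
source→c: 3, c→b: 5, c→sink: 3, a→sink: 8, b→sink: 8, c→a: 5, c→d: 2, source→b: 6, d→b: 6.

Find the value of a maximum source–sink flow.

9

Augment source→c→sink: bottleneck 3. Total 3.
Augment source→b→sink: bottleneck 6. Total 9.
No augmenting path remains in the residual graph.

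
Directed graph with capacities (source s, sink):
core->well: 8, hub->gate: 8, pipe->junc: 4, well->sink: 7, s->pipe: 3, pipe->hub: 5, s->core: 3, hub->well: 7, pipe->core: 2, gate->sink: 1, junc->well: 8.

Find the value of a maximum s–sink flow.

Augment s->core->well->sink: bottleneck 3. Total 3.
Augment s->pipe->core->well->sink: bottleneck 2. Total 5.
Augment s->pipe->hub->gate->sink: bottleneck 1. Total 6.
No augmenting path remains in the residual graph.

6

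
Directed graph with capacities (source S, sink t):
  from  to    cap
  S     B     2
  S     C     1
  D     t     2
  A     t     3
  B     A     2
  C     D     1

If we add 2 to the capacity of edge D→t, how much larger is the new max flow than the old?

0

Original max flow = 3.
Edge D→t does not cross the min cut (source side {S}), so extra capacity there cannot help.
New max flow = 3. Increase = 0.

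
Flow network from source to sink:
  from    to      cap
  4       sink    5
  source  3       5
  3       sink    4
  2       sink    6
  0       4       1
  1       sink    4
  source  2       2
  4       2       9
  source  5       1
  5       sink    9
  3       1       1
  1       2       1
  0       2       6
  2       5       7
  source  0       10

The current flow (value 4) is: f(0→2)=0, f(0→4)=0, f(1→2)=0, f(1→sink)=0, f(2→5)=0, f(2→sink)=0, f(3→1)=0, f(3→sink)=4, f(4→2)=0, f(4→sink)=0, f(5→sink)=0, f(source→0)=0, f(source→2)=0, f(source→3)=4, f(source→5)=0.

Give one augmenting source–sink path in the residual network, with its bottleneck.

source→2→sink, bottleneck 2

Residual along source→2→sink: source→2: 2, 2→sink: 6.
Bottleneck = min = 2.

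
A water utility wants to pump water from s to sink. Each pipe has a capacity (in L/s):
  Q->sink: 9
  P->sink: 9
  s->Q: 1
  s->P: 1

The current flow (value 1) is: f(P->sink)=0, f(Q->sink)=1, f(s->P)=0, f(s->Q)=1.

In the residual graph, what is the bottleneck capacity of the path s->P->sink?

Residual capacities along the path: s->P: 1, P->sink: 9.
Minimum is 1.

1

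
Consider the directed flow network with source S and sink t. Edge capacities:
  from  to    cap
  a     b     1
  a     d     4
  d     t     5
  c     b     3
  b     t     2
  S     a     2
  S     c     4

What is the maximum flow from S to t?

Augment S->a->d->t: bottleneck 2. Total 2.
Augment S->c->b->t: bottleneck 2. Total 4.
No augmenting path remains in the residual graph.

4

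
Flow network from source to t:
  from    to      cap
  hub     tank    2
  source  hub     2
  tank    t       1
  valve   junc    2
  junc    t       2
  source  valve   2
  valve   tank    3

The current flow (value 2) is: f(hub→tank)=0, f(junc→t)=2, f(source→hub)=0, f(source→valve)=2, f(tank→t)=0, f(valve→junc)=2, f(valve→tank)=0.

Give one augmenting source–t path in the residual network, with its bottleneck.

source→hub→tank→t, bottleneck 1

Residual along source→hub→tank→t: source→hub: 2, hub→tank: 2, tank→t: 1.
Bottleneck = min = 1.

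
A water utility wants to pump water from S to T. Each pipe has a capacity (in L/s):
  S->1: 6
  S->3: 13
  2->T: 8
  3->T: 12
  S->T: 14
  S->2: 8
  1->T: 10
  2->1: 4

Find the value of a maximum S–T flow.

40

Augment S->T: bottleneck 14. Total 14.
Augment S->2->T: bottleneck 8. Total 22.
Augment S->3->T: bottleneck 12. Total 34.
Augment S->1->T: bottleneck 6. Total 40.
No augmenting path remains in the residual graph.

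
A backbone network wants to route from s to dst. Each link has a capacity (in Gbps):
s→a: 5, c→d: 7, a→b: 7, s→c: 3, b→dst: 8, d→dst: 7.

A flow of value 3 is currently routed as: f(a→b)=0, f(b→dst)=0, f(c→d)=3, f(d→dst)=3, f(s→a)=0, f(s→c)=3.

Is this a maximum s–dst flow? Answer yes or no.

Residual path s→a→b→dst has bottleneck 5 > 0.
Pushing 5 along it raises the flow to 8, so the given flow is not maximum.

No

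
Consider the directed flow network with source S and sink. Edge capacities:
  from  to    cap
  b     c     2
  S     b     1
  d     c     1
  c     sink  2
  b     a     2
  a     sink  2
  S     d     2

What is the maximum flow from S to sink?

Augment S→b→a→sink: bottleneck 1. Total 1.
Augment S→d→c→sink: bottleneck 1. Total 2.
No augmenting path remains in the residual graph.

2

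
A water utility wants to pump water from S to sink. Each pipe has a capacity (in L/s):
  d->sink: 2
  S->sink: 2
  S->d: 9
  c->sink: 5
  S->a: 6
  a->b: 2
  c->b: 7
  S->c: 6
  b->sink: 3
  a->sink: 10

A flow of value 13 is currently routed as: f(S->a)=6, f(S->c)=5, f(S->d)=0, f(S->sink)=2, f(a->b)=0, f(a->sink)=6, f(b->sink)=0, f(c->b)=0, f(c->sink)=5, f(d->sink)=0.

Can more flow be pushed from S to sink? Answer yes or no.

Yes

Residual path S->d->sink has bottleneck 2 > 0.
Pushing 2 along it raises the flow to 15, so the given flow is not maximum.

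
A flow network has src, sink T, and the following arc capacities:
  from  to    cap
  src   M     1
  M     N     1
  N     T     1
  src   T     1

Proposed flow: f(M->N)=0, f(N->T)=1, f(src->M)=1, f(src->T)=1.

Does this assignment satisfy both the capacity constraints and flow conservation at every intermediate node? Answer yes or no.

Conservation fails at M: inflow 1 ≠ outflow 0.

No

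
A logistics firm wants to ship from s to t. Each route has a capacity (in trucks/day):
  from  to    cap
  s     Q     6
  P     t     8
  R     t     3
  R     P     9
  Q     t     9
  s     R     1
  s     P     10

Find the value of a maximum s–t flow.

Augment s→R→t: bottleneck 1. Total 1.
Augment s→Q→t: bottleneck 6. Total 7.
Augment s→P→t: bottleneck 8. Total 15.
No augmenting path remains in the residual graph.

15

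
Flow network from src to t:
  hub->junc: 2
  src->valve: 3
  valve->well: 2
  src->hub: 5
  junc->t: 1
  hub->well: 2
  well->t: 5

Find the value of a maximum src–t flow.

5

Augment src->hub->junc->t: bottleneck 1. Total 1.
Augment src->hub->well->t: bottleneck 2. Total 3.
Augment src->valve->well->t: bottleneck 2. Total 5.
No augmenting path remains in the residual graph.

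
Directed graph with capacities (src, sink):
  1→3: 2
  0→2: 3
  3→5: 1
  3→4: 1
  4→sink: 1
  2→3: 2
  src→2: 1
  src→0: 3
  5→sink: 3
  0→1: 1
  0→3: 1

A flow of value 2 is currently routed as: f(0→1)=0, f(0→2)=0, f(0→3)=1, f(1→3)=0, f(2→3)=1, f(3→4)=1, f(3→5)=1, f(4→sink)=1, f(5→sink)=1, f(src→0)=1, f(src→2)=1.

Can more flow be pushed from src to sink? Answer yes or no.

No

Residual reachable from src: {0, 1, 2, 3, src}; sink is not reachable.
Saturated cut: 3→4, 3→5 with total capacity 2 = current flow value. Flow is maximum.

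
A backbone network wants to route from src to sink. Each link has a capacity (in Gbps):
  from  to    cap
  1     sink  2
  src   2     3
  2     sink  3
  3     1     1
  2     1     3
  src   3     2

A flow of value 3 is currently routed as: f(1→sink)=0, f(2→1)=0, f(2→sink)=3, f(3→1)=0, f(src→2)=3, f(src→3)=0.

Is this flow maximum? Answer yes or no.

No

Residual path src→3→1→sink has bottleneck 1 > 0.
Pushing 1 along it raises the flow to 4, so the given flow is not maximum.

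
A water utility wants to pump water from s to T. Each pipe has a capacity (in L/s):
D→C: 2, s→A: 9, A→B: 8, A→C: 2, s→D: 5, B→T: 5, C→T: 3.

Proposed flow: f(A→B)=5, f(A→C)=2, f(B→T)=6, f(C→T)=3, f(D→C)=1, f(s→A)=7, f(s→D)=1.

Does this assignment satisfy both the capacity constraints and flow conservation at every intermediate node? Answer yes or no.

Capacity violated on B→T: flow 6 > capacity 5.

No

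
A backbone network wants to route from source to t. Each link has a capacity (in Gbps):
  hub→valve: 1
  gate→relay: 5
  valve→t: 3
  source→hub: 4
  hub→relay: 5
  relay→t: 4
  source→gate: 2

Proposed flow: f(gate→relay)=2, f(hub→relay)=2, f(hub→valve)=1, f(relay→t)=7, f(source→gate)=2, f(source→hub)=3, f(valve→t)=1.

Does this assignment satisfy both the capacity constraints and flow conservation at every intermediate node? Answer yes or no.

Capacity violated on relay→t: flow 7 > capacity 4.

No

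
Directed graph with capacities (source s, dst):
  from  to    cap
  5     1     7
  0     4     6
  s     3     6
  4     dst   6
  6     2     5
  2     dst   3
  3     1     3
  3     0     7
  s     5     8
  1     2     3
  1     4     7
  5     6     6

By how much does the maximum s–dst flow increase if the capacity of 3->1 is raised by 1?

0

Original max flow = 9.
Edge 3->1 does not cross the min cut (source side {0, 1, 2, 3, 4, 5, 6, s}), so extra capacity there cannot help.
New max flow = 9. Increase = 0.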